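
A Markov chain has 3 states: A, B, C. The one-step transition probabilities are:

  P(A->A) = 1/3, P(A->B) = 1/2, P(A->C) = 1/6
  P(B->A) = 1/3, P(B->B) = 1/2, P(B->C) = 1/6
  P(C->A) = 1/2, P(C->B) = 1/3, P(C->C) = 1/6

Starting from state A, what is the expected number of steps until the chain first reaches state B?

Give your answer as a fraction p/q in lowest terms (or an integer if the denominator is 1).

Let h_i = expected steps to first reach B from state i.
Boundary: h_B = 0.
First-step equations for the other states:
  h_A = 1 + 1/3*h_A + 1/2*h_B + 1/6*h_C
  h_C = 1 + 1/2*h_A + 1/3*h_B + 1/6*h_C

Substituting h_B = 0 and rearranging gives the linear system (I - Q) h = 1:
  [2/3, -1/6] . (h_A, h_C) = 1
  [-1/2, 5/6] . (h_A, h_C) = 1

Solving yields:
  h_A = 36/17
  h_C = 42/17

Starting state is A, so the expected hitting time is h_A = 36/17.

Answer: 36/17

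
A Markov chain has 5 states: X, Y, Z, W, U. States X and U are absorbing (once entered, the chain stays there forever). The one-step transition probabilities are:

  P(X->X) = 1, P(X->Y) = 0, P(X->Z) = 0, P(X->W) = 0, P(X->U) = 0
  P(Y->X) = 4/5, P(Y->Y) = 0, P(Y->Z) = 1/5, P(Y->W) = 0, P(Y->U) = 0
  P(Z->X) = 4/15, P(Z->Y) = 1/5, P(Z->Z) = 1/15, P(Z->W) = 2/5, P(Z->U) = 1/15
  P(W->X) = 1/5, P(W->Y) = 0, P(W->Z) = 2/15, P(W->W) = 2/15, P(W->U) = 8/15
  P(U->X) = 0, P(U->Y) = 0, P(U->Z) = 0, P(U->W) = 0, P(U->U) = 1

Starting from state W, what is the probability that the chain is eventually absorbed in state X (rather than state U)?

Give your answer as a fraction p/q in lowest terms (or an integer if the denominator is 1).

Let a_i = P(absorbed in X | start in state i).
Boundary conditions: a_X = 1, a_U = 0.
For each transient state i, a_i = sum_j P(i->j) * a_j:
  a_Y = 4/5*a_X + 0*a_Y + 1/5*a_Z + 0*a_W + 0*a_U
  a_Z = 4/15*a_X + 1/5*a_Y + 1/15*a_Z + 2/5*a_W + 1/15*a_U
  a_W = 1/5*a_X + 0*a_Y + 2/15*a_Z + 2/15*a_W + 8/15*a_U

Substituting a_X = 1 and a_U = 0, rearrange to (I - Q) a = r where r[i] = P(i -> X):
  [1, -1/5, 0] . (a_Y, a_Z, a_W) = 4/5
  [-1/5, 14/15, -2/5] . (a_Y, a_Z, a_W) = 4/15
  [0, -2/15, 13/15] . (a_Y, a_Z, a_W) = 1/5

Solving yields:
  a_Y = 750/811
  a_Z = 506/811
  a_W = 265/811

Starting state is W, so the absorption probability is a_W = 265/811.

Answer: 265/811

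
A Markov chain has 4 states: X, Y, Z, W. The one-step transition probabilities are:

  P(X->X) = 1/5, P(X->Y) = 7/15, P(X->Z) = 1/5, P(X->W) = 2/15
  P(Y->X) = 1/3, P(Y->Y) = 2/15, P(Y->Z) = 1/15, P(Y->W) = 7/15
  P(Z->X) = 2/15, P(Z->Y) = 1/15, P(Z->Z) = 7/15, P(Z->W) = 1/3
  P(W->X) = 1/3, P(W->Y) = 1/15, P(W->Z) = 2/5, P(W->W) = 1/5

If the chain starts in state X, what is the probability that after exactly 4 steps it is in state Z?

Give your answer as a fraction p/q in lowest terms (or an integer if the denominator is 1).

Computing P^4 by repeated multiplication:
P^1 =
  X: [1/5, 7/15, 1/5, 2/15]
  Y: [1/3, 2/15, 1/15, 7/15]
  Z: [2/15, 1/15, 7/15, 1/3]
  W: [1/3, 1/15, 2/5, 1/5]
P^2 =
  X: [4/15, 8/45, 49/225, 76/225]
  Y: [62/225, 47/225, 22/75, 2/9]
  Z: [2/9, 28/225, 86/225, 61/225]
  W: [47/225, 46/225, 76/225, 56/225]
P^3 =
  X: [286/1125, 5/27, 1019/3375, 97/375]
  Y: [803/3375, 644/3375, 199/675, 311/1125]
  Z: [767/3375, 553/3375, 382/1125, 101/375]
  W: [803/3375, 553/3375, 211/675, 964/3375]
P^4 =
  X: [4034/16875, 9148/50625, 346/1125, 2761/10125]
  Y: [12284/50625, 8837/50625, 15616/50625, 13888/50625]
  Z: [11903/50625, 1706/10125, 3266/10125, 13862/50625]
  W: [12104/50625, 8746/50625, 5377/16875, 1516/5625]

(P^4)[X -> Z] = 346/1125

Answer: 346/1125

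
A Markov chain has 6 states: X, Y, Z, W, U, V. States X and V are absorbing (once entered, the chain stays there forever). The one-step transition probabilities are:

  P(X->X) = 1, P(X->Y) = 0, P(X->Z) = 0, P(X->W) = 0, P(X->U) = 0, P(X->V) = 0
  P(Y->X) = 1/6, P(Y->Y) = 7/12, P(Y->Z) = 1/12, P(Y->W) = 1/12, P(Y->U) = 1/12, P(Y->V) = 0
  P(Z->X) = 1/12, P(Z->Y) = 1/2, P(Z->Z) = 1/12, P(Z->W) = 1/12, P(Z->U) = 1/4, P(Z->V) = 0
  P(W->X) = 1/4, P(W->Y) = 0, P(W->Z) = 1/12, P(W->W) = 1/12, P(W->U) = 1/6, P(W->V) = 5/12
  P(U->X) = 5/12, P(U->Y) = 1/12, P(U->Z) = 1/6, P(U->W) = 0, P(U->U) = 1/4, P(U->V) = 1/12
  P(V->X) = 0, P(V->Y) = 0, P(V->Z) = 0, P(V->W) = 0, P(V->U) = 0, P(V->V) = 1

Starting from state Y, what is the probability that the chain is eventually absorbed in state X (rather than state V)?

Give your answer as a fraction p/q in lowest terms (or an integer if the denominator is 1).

Answer: 1683/2033

Derivation:
Let a_i = P(absorbed in X | start in state i).
Boundary conditions: a_X = 1, a_V = 0.
For each transient state i, a_i = sum_j P(i->j) * a_j:
  a_Y = 1/6*a_X + 7/12*a_Y + 1/12*a_Z + 1/12*a_W + 1/12*a_U + 0*a_V
  a_Z = 1/12*a_X + 1/2*a_Y + 1/12*a_Z + 1/12*a_W + 1/4*a_U + 0*a_V
  a_W = 1/4*a_X + 0*a_Y + 1/12*a_Z + 1/12*a_W + 1/6*a_U + 5/12*a_V
  a_U = 5/12*a_X + 1/12*a_Y + 1/6*a_Z + 0*a_W + 1/4*a_U + 1/12*a_V

Substituting a_X = 1 and a_V = 0, rearrange to (I - Q) a = r where r[i] = P(i -> X):
  [5/12, -1/12, -1/12, -1/12] . (a_Y, a_Z, a_W, a_U) = 1/6
  [-1/2, 11/12, -1/12, -1/4] . (a_Y, a_Z, a_W, a_U) = 1/12
  [0, -1/12, 11/12, -1/6] . (a_Y, a_Z, a_W, a_U) = 1/4
  [-1/12, -1/6, 0, 3/4] . (a_Y, a_Z, a_W, a_U) = 5/12

Solving yields:
  a_Y = 1683/2033
  a_Z = 1654/2033
  a_W = 1011/2033
  a_U = 1684/2033

Starting state is Y, so the absorption probability is a_Y = 1683/2033.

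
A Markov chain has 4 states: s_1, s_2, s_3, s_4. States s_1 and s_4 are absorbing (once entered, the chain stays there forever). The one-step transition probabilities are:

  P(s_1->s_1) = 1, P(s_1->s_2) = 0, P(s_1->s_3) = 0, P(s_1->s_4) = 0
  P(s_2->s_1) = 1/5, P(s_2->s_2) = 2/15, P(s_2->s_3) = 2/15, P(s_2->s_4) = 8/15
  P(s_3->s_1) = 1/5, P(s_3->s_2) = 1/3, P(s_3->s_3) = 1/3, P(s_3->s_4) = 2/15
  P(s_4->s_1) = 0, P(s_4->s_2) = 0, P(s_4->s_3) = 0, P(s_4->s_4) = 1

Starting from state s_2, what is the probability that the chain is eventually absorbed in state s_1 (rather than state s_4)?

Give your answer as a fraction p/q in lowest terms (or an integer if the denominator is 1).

Answer: 3/10

Derivation:
Let a_i = P(absorbed in s_1 | start in state i).
Boundary conditions: a_s_1 = 1, a_s_4 = 0.
For each transient state i, a_i = sum_j P(i->j) * a_j:
  a_s_2 = 1/5*a_s_1 + 2/15*a_s_2 + 2/15*a_s_3 + 8/15*a_s_4
  a_s_3 = 1/5*a_s_1 + 1/3*a_s_2 + 1/3*a_s_3 + 2/15*a_s_4

Substituting a_s_1 = 1 and a_s_4 = 0, rearrange to (I - Q) a = r where r[i] = P(i -> s_1):
  [13/15, -2/15] . (a_s_2, a_s_3) = 1/5
  [-1/3, 2/3] . (a_s_2, a_s_3) = 1/5

Solving yields:
  a_s_2 = 3/10
  a_s_3 = 9/20

Starting state is s_2, so the absorption probability is a_s_2 = 3/10.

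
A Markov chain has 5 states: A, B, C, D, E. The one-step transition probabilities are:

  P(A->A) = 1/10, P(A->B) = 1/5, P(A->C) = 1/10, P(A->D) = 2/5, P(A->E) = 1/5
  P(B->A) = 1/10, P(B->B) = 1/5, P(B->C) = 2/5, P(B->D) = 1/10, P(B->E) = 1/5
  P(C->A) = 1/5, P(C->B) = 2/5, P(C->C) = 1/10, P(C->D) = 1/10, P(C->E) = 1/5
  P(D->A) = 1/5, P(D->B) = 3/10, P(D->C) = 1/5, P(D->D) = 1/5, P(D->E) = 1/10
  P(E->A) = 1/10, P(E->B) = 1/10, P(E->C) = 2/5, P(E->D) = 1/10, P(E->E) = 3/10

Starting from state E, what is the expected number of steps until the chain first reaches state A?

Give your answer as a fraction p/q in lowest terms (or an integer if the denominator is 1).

Let h_i = expected steps to first reach A from state i.
Boundary: h_A = 0.
First-step equations for the other states:
  h_B = 1 + 1/10*h_A + 1/5*h_B + 2/5*h_C + 1/10*h_D + 1/5*h_E
  h_C = 1 + 1/5*h_A + 2/5*h_B + 1/10*h_C + 1/10*h_D + 1/5*h_E
  h_D = 1 + 1/5*h_A + 3/10*h_B + 1/5*h_C + 1/5*h_D + 1/10*h_E
  h_E = 1 + 1/10*h_A + 1/10*h_B + 2/5*h_C + 1/10*h_D + 3/10*h_E

Substituting h_A = 0 and rearranging gives the linear system (I - Q) h = 1:
  [4/5, -2/5, -1/10, -1/5] . (h_B, h_C, h_D, h_E) = 1
  [-2/5, 9/10, -1/10, -1/5] . (h_B, h_C, h_D, h_E) = 1
  [-3/10, -1/5, 4/5, -1/10] . (h_B, h_C, h_D, h_E) = 1
  [-1/10, -2/5, -1/10, 7/10] . (h_B, h_C, h_D, h_E) = 1

Solving yields:
  h_B = 585/82
  h_C = 270/41
  h_D = 265/41
  h_E = 585/82

Starting state is E, so the expected hitting time is h_E = 585/82.

Answer: 585/82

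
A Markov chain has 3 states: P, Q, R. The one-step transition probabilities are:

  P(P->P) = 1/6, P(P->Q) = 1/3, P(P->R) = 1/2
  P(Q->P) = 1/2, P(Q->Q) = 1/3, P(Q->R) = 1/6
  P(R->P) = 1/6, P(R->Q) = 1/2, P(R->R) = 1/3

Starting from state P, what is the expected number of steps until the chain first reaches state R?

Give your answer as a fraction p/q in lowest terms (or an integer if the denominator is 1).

Answer: 18/7

Derivation:
Let h_i = expected steps to first reach R from state i.
Boundary: h_R = 0.
First-step equations for the other states:
  h_P = 1 + 1/6*h_P + 1/3*h_Q + 1/2*h_R
  h_Q = 1 + 1/2*h_P + 1/3*h_Q + 1/6*h_R

Substituting h_R = 0 and rearranging gives the linear system (I - Q) h = 1:
  [5/6, -1/3] . (h_P, h_Q) = 1
  [-1/2, 2/3] . (h_P, h_Q) = 1

Solving yields:
  h_P = 18/7
  h_Q = 24/7

Starting state is P, so the expected hitting time is h_P = 18/7.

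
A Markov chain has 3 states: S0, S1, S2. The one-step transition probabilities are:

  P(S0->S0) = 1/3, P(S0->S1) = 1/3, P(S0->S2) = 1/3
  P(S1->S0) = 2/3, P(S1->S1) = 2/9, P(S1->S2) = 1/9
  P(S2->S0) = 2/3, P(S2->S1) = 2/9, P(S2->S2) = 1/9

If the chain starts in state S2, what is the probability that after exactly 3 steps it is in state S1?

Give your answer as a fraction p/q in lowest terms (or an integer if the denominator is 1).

Computing P^3 by repeated multiplication:
P^1 =
  S0: [1/3, 1/3, 1/3]
  S1: [2/3, 2/9, 1/9]
  S2: [2/3, 2/9, 1/9]
P^2 =
  S0: [5/9, 7/27, 5/27]
  S1: [4/9, 8/27, 7/27]
  S2: [4/9, 8/27, 7/27]
P^3 =
  S0: [13/27, 23/81, 19/81]
  S1: [14/27, 22/81, 17/81]
  S2: [14/27, 22/81, 17/81]

(P^3)[S2 -> S1] = 22/81

Answer: 22/81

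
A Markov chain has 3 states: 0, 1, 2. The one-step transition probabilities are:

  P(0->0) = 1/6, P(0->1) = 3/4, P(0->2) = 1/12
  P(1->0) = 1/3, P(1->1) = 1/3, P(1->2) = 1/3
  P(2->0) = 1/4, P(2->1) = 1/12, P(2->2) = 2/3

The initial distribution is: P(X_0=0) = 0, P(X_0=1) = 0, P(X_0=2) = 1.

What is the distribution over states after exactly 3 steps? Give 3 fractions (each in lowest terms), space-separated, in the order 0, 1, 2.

Propagating the distribution step by step (d_{t+1} = d_t * P):
d_0 = (0=0, 1=0, 2=1)
  d_1[0] = 0*1/6 + 0*1/3 + 1*1/4 = 1/4
  d_1[1] = 0*3/4 + 0*1/3 + 1*1/12 = 1/12
  d_1[2] = 0*1/12 + 0*1/3 + 1*2/3 = 2/3
d_1 = (0=1/4, 1=1/12, 2=2/3)
  d_2[0] = 1/4*1/6 + 1/12*1/3 + 2/3*1/4 = 17/72
  d_2[1] = 1/4*3/4 + 1/12*1/3 + 2/3*1/12 = 13/48
  d_2[2] = 1/4*1/12 + 1/12*1/3 + 2/3*2/3 = 71/144
d_2 = (0=17/72, 1=13/48, 2=71/144)
  d_3[0] = 17/72*1/6 + 13/48*1/3 + 71/144*1/4 = 437/1728
  d_3[1] = 17/72*3/4 + 13/48*1/3 + 71/144*1/12 = 533/1728
  d_3[2] = 17/72*1/12 + 13/48*1/3 + 71/144*2/3 = 379/864
d_3 = (0=437/1728, 1=533/1728, 2=379/864)

Answer: 437/1728 533/1728 379/864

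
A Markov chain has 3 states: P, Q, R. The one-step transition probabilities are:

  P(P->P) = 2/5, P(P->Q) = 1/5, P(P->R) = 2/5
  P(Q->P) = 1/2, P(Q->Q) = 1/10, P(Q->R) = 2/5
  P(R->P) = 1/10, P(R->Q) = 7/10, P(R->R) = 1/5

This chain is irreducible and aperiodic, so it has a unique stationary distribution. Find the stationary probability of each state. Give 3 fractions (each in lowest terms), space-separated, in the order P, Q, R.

Answer: 1/3 1/3 1/3

Derivation:
The stationary distribution satisfies pi = pi * P, i.e.:
  pi_P = 2/5*pi_P + 1/2*pi_Q + 1/10*pi_R
  pi_Q = 1/5*pi_P + 1/10*pi_Q + 7/10*pi_R
  pi_R = 2/5*pi_P + 2/5*pi_Q + 1/5*pi_R
with normalization: pi_P + pi_Q + pi_R = 1.

Using the first 2 balance equations plus normalization, the linear system A*pi = b is:
  [-3/5, 1/2, 1/10] . pi = 0
  [1/5, -9/10, 7/10] . pi = 0
  [1, 1, 1] . pi = 1

Solving yields:
  pi_P = 1/3
  pi_Q = 1/3
  pi_R = 1/3

Verification (pi * P):
  1/3*2/5 + 1/3*1/2 + 1/3*1/10 = 1/3 = pi_P  (ok)
  1/3*1/5 + 1/3*1/10 + 1/3*7/10 = 1/3 = pi_Q  (ok)
  1/3*2/5 + 1/3*2/5 + 1/3*1/5 = 1/3 = pi_R  (ok)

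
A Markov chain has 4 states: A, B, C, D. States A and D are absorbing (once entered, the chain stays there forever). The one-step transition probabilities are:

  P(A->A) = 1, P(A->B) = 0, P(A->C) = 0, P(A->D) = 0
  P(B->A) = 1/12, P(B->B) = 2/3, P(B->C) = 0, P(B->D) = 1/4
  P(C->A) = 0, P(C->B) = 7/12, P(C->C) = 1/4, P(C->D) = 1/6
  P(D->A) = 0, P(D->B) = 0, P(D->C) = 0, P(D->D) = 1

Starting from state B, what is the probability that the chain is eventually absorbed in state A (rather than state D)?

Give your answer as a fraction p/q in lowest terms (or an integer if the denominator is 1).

Answer: 1/4

Derivation:
Let a_i = P(absorbed in A | start in state i).
Boundary conditions: a_A = 1, a_D = 0.
For each transient state i, a_i = sum_j P(i->j) * a_j:
  a_B = 1/12*a_A + 2/3*a_B + 0*a_C + 1/4*a_D
  a_C = 0*a_A + 7/12*a_B + 1/4*a_C + 1/6*a_D

Substituting a_A = 1 and a_D = 0, rearrange to (I - Q) a = r where r[i] = P(i -> A):
  [1/3, 0] . (a_B, a_C) = 1/12
  [-7/12, 3/4] . (a_B, a_C) = 0

Solving yields:
  a_B = 1/4
  a_C = 7/36

Starting state is B, so the absorption probability is a_B = 1/4.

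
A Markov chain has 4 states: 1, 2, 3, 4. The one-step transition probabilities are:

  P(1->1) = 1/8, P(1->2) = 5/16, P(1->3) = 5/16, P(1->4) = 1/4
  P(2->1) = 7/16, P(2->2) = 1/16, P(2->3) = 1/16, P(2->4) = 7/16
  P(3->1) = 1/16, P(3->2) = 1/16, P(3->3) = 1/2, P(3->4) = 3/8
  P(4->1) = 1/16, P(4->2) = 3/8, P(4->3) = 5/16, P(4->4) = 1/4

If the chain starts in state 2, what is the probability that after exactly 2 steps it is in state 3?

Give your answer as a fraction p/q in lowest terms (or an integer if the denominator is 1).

Answer: 79/256

Derivation:
Computing P^2 by repeated multiplication:
P^1 =
  1: [1/8, 5/16, 5/16, 1/4]
  2: [7/16, 1/16, 1/16, 7/16]
  3: [1/16, 1/16, 1/2, 3/8]
  4: [1/16, 3/8, 5/16, 1/4]
P^2 =
  1: [3/16, 11/64, 75/256, 89/256]
  2: [29/256, 79/256, 79/256, 69/256]
  3: [23/256, 25/128, 25/64, 83/256]
  4: [53/256, 5/32, 71/256, 23/64]

(P^2)[2 -> 3] = 79/256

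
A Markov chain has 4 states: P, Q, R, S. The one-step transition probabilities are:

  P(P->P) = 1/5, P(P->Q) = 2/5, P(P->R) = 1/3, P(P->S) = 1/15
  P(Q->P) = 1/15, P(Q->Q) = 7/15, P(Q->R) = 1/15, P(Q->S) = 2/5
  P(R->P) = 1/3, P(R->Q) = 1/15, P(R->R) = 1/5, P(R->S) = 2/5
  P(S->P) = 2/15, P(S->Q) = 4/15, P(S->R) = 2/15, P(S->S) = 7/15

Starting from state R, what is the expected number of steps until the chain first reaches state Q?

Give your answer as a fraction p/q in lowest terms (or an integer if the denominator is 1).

Let h_i = expected steps to first reach Q from state i.
Boundary: h_Q = 0.
First-step equations for the other states:
  h_P = 1 + 1/5*h_P + 2/5*h_Q + 1/3*h_R + 1/15*h_S
  h_R = 1 + 1/3*h_P + 1/15*h_Q + 1/5*h_R + 2/5*h_S
  h_S = 1 + 2/15*h_P + 4/15*h_Q + 2/15*h_R + 7/15*h_S

Substituting h_Q = 0 and rearranging gives the linear system (I - Q) h = 1:
  [4/5, -1/3, -1/15] . (h_P, h_R, h_S) = 1
  [-1/3, 4/5, -2/5] . (h_P, h_R, h_S) = 1
  [-2/15, -2/15, 8/15] . (h_P, h_R, h_S) = 1

Solving yields:
  h_P = 60/17
  h_R = 1115/238
  h_S = 55/14

Starting state is R, so the expected hitting time is h_R = 1115/238.

Answer: 1115/238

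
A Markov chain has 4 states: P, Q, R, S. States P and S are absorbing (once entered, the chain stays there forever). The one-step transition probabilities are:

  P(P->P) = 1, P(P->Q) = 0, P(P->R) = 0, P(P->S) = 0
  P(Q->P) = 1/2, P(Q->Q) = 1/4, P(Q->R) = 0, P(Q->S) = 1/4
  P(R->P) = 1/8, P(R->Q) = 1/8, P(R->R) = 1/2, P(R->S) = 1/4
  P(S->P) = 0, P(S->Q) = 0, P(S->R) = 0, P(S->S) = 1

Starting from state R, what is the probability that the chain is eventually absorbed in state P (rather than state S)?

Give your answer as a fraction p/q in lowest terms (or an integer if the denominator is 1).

Let a_i = P(absorbed in P | start in state i).
Boundary conditions: a_P = 1, a_S = 0.
For each transient state i, a_i = sum_j P(i->j) * a_j:
  a_Q = 1/2*a_P + 1/4*a_Q + 0*a_R + 1/4*a_S
  a_R = 1/8*a_P + 1/8*a_Q + 1/2*a_R + 1/4*a_S

Substituting a_P = 1 and a_S = 0, rearrange to (I - Q) a = r where r[i] = P(i -> P):
  [3/4, 0] . (a_Q, a_R) = 1/2
  [-1/8, 1/2] . (a_Q, a_R) = 1/8

Solving yields:
  a_Q = 2/3
  a_R = 5/12

Starting state is R, so the absorption probability is a_R = 5/12.

Answer: 5/12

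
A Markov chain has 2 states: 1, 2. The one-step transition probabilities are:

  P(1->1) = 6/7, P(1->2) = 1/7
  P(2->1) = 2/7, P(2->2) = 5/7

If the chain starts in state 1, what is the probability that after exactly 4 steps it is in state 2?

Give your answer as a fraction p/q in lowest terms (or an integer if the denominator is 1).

Answer: 715/2401

Derivation:
Computing P^4 by repeated multiplication:
P^1 =
  1: [6/7, 1/7]
  2: [2/7, 5/7]
P^2 =
  1: [38/49, 11/49]
  2: [22/49, 27/49]
P^3 =
  1: [250/343, 93/343]
  2: [186/343, 157/343]
P^4 =
  1: [1686/2401, 715/2401]
  2: [1430/2401, 971/2401]

(P^4)[1 -> 2] = 715/2401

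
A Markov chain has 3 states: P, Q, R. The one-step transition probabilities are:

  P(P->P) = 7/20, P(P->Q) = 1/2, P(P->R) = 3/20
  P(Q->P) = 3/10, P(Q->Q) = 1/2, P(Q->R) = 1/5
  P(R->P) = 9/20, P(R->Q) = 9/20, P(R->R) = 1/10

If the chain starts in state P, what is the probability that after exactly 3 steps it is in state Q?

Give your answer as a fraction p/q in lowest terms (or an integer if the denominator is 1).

Answer: 3933/8000

Derivation:
Computing P^3 by repeated multiplication:
P^1 =
  P: [7/20, 1/2, 3/20]
  Q: [3/10, 1/2, 1/5]
  R: [9/20, 9/20, 1/10]
P^2 =
  P: [17/50, 197/400, 67/400]
  Q: [69/200, 49/100, 33/200]
  R: [27/80, 99/200, 67/400]
P^3 =
  P: [2737/8000, 3933/8000, 133/800]
  Q: [171/500, 1967/4000, 133/800]
  R: [171/500, 3933/8000, 1331/8000]

(P^3)[P -> Q] = 3933/8000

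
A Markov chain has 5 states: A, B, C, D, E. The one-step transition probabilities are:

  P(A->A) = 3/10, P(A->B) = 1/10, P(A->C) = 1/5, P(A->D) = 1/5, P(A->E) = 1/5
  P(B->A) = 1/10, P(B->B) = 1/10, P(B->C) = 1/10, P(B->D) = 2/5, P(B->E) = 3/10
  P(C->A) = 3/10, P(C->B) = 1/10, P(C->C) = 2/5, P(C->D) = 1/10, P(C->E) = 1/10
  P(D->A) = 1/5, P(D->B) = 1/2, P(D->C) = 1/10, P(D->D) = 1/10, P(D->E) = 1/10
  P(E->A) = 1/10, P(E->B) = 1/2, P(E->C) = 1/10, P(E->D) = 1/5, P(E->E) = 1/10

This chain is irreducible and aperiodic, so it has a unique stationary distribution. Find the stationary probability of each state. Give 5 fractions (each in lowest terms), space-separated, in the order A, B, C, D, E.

The stationary distribution satisfies pi = pi * P, i.e.:
  pi_A = 3/10*pi_A + 1/10*pi_B + 3/10*pi_C + 1/5*pi_D + 1/10*pi_E
  pi_B = 1/10*pi_A + 1/10*pi_B + 1/10*pi_C + 1/2*pi_D + 1/2*pi_E
  pi_C = 1/5*pi_A + 1/10*pi_B + 2/5*pi_C + 1/10*pi_D + 1/10*pi_E
  pi_D = 1/5*pi_A + 2/5*pi_B + 1/10*pi_C + 1/10*pi_D + 1/5*pi_E
  pi_E = 1/5*pi_A + 3/10*pi_B + 1/10*pi_C + 1/10*pi_D + 1/10*pi_E
with normalization: pi_A + pi_B + pi_C + pi_D + pi_E = 1.

Using the first 4 balance equations plus normalization, the linear system A*pi = b is:
  [-7/10, 1/10, 3/10, 1/5, 1/10] . pi = 0
  [1/10, -9/10, 1/10, 1/2, 1/2] . pi = 0
  [1/5, 1/10, -3/5, 1/10, 1/10] . pi = 0
  [1/5, 2/5, 1/10, -9/10, 1/5] . pi = 0
  [1, 1, 1, 1, 1] . pi = 1

Solving yields:
  pi_A = 815/4197
  pi_B = 2123/8394
  pi_C = 716/4197
  pi_D = 297/1399
  pi_E = 1427/8394

Verification (pi * P):
  815/4197*3/10 + 2123/8394*1/10 + 716/4197*3/10 + 297/1399*1/5 + 1427/8394*1/10 = 815/4197 = pi_A  (ok)
  815/4197*1/10 + 2123/8394*1/10 + 716/4197*1/10 + 297/1399*1/2 + 1427/8394*1/2 = 2123/8394 = pi_B  (ok)
  815/4197*1/5 + 2123/8394*1/10 + 716/4197*2/5 + 297/1399*1/10 + 1427/8394*1/10 = 716/4197 = pi_C  (ok)
  815/4197*1/5 + 2123/8394*2/5 + 716/4197*1/10 + 297/1399*1/10 + 1427/8394*1/5 = 297/1399 = pi_D  (ok)
  815/4197*1/5 + 2123/8394*3/10 + 716/4197*1/10 + 297/1399*1/10 + 1427/8394*1/10 = 1427/8394 = pi_E  (ok)

Answer: 815/4197 2123/8394 716/4197 297/1399 1427/8394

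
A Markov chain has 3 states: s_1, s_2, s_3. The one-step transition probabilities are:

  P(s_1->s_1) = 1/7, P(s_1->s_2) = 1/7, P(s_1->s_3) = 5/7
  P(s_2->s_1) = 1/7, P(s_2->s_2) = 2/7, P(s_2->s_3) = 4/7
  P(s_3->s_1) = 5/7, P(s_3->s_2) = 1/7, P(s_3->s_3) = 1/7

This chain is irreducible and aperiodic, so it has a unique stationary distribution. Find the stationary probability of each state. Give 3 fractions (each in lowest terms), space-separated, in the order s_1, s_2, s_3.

The stationary distribution satisfies pi = pi * P, i.e.:
  pi_s_1 = 1/7*pi_s_1 + 1/7*pi_s_2 + 5/7*pi_s_3
  pi_s_2 = 1/7*pi_s_1 + 2/7*pi_s_2 + 1/7*pi_s_3
  pi_s_3 = 5/7*pi_s_1 + 4/7*pi_s_2 + 1/7*pi_s_3
with normalization: pi_s_1 + pi_s_2 + pi_s_3 = 1.

Using the first 2 balance equations plus normalization, the linear system A*pi = b is:
  [-6/7, 1/7, 5/7] . pi = 0
  [1/7, -5/7, 1/7] . pi = 0
  [1, 1, 1] . pi = 1

Solving yields:
  pi_s_1 = 13/33
  pi_s_2 = 1/6
  pi_s_3 = 29/66

Verification (pi * P):
  13/33*1/7 + 1/6*1/7 + 29/66*5/7 = 13/33 = pi_s_1  (ok)
  13/33*1/7 + 1/6*2/7 + 29/66*1/7 = 1/6 = pi_s_2  (ok)
  13/33*5/7 + 1/6*4/7 + 29/66*1/7 = 29/66 = pi_s_3  (ok)

Answer: 13/33 1/6 29/66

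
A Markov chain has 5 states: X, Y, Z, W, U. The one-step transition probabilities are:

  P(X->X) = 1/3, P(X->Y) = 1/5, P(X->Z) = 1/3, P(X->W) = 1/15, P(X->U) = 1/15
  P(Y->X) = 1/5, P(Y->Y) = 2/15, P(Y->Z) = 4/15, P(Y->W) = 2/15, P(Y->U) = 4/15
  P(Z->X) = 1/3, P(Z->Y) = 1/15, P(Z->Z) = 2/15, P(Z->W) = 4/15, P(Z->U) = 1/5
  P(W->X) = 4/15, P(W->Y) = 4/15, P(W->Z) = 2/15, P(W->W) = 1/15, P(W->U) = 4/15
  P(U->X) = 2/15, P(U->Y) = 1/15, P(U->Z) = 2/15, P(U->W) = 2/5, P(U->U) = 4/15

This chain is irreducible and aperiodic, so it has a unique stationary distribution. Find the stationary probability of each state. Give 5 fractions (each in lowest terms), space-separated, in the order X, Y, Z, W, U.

Answer: 13602/52093 7724/52093 10696/52093 9613/52093 10458/52093

Derivation:
The stationary distribution satisfies pi = pi * P, i.e.:
  pi_X = 1/3*pi_X + 1/5*pi_Y + 1/3*pi_Z + 4/15*pi_W + 2/15*pi_U
  pi_Y = 1/5*pi_X + 2/15*pi_Y + 1/15*pi_Z + 4/15*pi_W + 1/15*pi_U
  pi_Z = 1/3*pi_X + 4/15*pi_Y + 2/15*pi_Z + 2/15*pi_W + 2/15*pi_U
  pi_W = 1/15*pi_X + 2/15*pi_Y + 4/15*pi_Z + 1/15*pi_W + 2/5*pi_U
  pi_U = 1/15*pi_X + 4/15*pi_Y + 1/5*pi_Z + 4/15*pi_W + 4/15*pi_U
with normalization: pi_X + pi_Y + pi_Z + pi_W + pi_U = 1.

Using the first 4 balance equations plus normalization, the linear system A*pi = b is:
  [-2/3, 1/5, 1/3, 4/15, 2/15] . pi = 0
  [1/5, -13/15, 1/15, 4/15, 1/15] . pi = 0
  [1/3, 4/15, -13/15, 2/15, 2/15] . pi = 0
  [1/15, 2/15, 4/15, -14/15, 2/5] . pi = 0
  [1, 1, 1, 1, 1] . pi = 1

Solving yields:
  pi_X = 13602/52093
  pi_Y = 7724/52093
  pi_Z = 10696/52093
  pi_W = 9613/52093
  pi_U = 10458/52093

Verification (pi * P):
  13602/52093*1/3 + 7724/52093*1/5 + 10696/52093*1/3 + 9613/52093*4/15 + 10458/52093*2/15 = 13602/52093 = pi_X  (ok)
  13602/52093*1/5 + 7724/52093*2/15 + 10696/52093*1/15 + 9613/52093*4/15 + 10458/52093*1/15 = 7724/52093 = pi_Y  (ok)
  13602/52093*1/3 + 7724/52093*4/15 + 10696/52093*2/15 + 9613/52093*2/15 + 10458/52093*2/15 = 10696/52093 = pi_Z  (ok)
  13602/52093*1/15 + 7724/52093*2/15 + 10696/52093*4/15 + 9613/52093*1/15 + 10458/52093*2/5 = 9613/52093 = pi_W  (ok)
  13602/52093*1/15 + 7724/52093*4/15 + 10696/52093*1/5 + 9613/52093*4/15 + 10458/52093*4/15 = 10458/52093 = pi_U  (ok)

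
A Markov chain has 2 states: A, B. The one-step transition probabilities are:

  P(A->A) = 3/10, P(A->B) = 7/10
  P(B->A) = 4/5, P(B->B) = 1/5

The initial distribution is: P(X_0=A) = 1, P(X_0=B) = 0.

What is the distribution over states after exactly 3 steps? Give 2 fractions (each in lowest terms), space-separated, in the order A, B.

Answer: 19/40 21/40

Derivation:
Propagating the distribution step by step (d_{t+1} = d_t * P):
d_0 = (A=1, B=0)
  d_1[A] = 1*3/10 + 0*4/5 = 3/10
  d_1[B] = 1*7/10 + 0*1/5 = 7/10
d_1 = (A=3/10, B=7/10)
  d_2[A] = 3/10*3/10 + 7/10*4/5 = 13/20
  d_2[B] = 3/10*7/10 + 7/10*1/5 = 7/20
d_2 = (A=13/20, B=7/20)
  d_3[A] = 13/20*3/10 + 7/20*4/5 = 19/40
  d_3[B] = 13/20*7/10 + 7/20*1/5 = 21/40
d_3 = (A=19/40, B=21/40)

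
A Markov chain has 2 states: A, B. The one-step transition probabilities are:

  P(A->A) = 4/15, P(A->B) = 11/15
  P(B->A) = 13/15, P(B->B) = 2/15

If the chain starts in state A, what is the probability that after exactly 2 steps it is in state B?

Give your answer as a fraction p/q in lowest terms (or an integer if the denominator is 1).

Answer: 22/75

Derivation:
Computing P^2 by repeated multiplication:
P^1 =
  A: [4/15, 11/15]
  B: [13/15, 2/15]
P^2 =
  A: [53/75, 22/75]
  B: [26/75, 49/75]

(P^2)[A -> B] = 22/75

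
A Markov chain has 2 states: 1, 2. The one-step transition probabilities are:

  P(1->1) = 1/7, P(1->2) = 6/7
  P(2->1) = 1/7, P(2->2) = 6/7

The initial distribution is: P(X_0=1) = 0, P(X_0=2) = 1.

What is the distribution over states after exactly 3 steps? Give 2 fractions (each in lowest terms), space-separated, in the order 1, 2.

Propagating the distribution step by step (d_{t+1} = d_t * P):
d_0 = (1=0, 2=1)
  d_1[1] = 0*1/7 + 1*1/7 = 1/7
  d_1[2] = 0*6/7 + 1*6/7 = 6/7
d_1 = (1=1/7, 2=6/7)
  d_2[1] = 1/7*1/7 + 6/7*1/7 = 1/7
  d_2[2] = 1/7*6/7 + 6/7*6/7 = 6/7
d_2 = (1=1/7, 2=6/7)
  d_3[1] = 1/7*1/7 + 6/7*1/7 = 1/7
  d_3[2] = 1/7*6/7 + 6/7*6/7 = 6/7
d_3 = (1=1/7, 2=6/7)

Answer: 1/7 6/7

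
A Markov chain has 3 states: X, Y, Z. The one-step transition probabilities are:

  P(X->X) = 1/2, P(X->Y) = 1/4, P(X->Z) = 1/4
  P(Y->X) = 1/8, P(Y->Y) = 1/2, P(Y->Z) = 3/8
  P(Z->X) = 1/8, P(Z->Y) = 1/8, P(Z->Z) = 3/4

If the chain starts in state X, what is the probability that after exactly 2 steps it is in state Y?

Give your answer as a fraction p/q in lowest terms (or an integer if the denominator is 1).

Computing P^2 by repeated multiplication:
P^1 =
  X: [1/2, 1/4, 1/4]
  Y: [1/8, 1/2, 3/8]
  Z: [1/8, 1/8, 3/4]
P^2 =
  X: [5/16, 9/32, 13/32]
  Y: [11/64, 21/64, 1/2]
  Z: [11/64, 3/16, 41/64]

(P^2)[X -> Y] = 9/32

Answer: 9/32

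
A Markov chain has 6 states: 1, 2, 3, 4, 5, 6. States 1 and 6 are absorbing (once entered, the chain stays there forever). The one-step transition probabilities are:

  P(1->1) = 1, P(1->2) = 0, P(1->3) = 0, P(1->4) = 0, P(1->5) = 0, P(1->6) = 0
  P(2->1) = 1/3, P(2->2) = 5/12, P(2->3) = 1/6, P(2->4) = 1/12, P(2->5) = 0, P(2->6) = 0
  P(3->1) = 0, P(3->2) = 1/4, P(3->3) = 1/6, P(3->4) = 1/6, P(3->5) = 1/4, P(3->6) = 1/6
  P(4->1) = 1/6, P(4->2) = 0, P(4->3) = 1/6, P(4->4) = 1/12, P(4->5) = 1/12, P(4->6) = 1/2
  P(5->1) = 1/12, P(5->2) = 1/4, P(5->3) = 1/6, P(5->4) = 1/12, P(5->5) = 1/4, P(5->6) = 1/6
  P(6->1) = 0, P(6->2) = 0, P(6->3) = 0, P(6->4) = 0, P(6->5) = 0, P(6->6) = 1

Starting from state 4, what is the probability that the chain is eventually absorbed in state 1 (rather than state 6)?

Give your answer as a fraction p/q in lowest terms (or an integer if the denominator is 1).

Answer: 157/517

Derivation:
Let a_i = P(absorbed in 1 | start in state i).
Boundary conditions: a_1 = 1, a_6 = 0.
For each transient state i, a_i = sum_j P(i->j) * a_j:
  a_2 = 1/3*a_1 + 5/12*a_2 + 1/6*a_3 + 1/12*a_4 + 0*a_5 + 0*a_6
  a_3 = 0*a_1 + 1/4*a_2 + 1/6*a_3 + 1/6*a_4 + 1/4*a_5 + 1/6*a_6
  a_4 = 1/6*a_1 + 0*a_2 + 1/6*a_3 + 1/12*a_4 + 1/12*a_5 + 1/2*a_6
  a_5 = 1/12*a_1 + 1/4*a_2 + 1/6*a_3 + 1/12*a_4 + 1/4*a_5 + 1/6*a_6

Substituting a_1 = 1 and a_6 = 0, rearrange to (I - Q) a = r where r[i] = P(i -> 1):
  [7/12, -1/6, -1/12, 0] . (a_2, a_3, a_4, a_5) = 1/3
  [-1/4, 5/6, -1/6, -1/4] . (a_2, a_3, a_4, a_5) = 0
  [0, -1/6, 11/12, -1/12] . (a_2, a_3, a_4, a_5) = 1/6
  [-1/4, -1/6, -1/12, 3/4] . (a_2, a_3, a_4, a_5) = 1/12

Solving yields:
  a_2 = 381/517
  a_3 = 221/517
  a_4 = 157/517
  a_5 = 251/517

Starting state is 4, so the absorption probability is a_4 = 157/517.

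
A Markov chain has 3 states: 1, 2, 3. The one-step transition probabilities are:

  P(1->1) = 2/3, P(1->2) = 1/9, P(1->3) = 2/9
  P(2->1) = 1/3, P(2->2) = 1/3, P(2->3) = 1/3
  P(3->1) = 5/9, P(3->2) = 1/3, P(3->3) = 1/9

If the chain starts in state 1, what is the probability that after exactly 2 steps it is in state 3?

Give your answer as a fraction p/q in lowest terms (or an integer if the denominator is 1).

Computing P^2 by repeated multiplication:
P^1 =
  1: [2/3, 1/9, 2/9]
  2: [1/3, 1/3, 1/3]
  3: [5/9, 1/3, 1/9]
P^2 =
  1: [49/81, 5/27, 17/81]
  2: [14/27, 7/27, 2/9]
  3: [44/81, 17/81, 20/81]

(P^2)[1 -> 3] = 17/81

Answer: 17/81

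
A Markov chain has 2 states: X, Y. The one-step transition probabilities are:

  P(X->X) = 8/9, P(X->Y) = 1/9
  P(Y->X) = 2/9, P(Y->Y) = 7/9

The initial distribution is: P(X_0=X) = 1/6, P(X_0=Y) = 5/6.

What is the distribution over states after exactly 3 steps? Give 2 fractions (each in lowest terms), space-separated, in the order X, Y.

Propagating the distribution step by step (d_{t+1} = d_t * P):
d_0 = (X=1/6, Y=5/6)
  d_1[X] = 1/6*8/9 + 5/6*2/9 = 1/3
  d_1[Y] = 1/6*1/9 + 5/6*7/9 = 2/3
d_1 = (X=1/3, Y=2/3)
  d_2[X] = 1/3*8/9 + 2/3*2/9 = 4/9
  d_2[Y] = 1/3*1/9 + 2/3*7/9 = 5/9
d_2 = (X=4/9, Y=5/9)
  d_3[X] = 4/9*8/9 + 5/9*2/9 = 14/27
  d_3[Y] = 4/9*1/9 + 5/9*7/9 = 13/27
d_3 = (X=14/27, Y=13/27)

Answer: 14/27 13/27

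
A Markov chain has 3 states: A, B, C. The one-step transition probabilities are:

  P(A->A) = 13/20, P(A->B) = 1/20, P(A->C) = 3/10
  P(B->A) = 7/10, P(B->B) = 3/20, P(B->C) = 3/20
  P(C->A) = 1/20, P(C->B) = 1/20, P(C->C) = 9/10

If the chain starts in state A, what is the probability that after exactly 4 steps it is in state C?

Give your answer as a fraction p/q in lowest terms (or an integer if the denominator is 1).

Answer: 25473/40000

Derivation:
Computing P^4 by repeated multiplication:
P^1 =
  A: [13/20, 1/20, 3/10]
  B: [7/10, 3/20, 3/20]
  C: [1/20, 1/20, 9/10]
P^2 =
  A: [189/400, 11/200, 189/400]
  B: [227/400, 13/200, 147/400]
  C: [9/80, 11/200, 333/400]
P^3 =
  A: [1477/4000, 111/2000, 2301/4000]
  B: [1731/4000, 113/2000, 2043/4000]
  C: [613/4000, 111/2000, 633/800]
P^4 =
  A: [2461/8000, 1111/20000, 25473/40000]
  B: [2771/8000, 1113/20000, 23919/40000]
  C: [7121/40000, 1111/20000, 30657/40000]

(P^4)[A -> C] = 25473/40000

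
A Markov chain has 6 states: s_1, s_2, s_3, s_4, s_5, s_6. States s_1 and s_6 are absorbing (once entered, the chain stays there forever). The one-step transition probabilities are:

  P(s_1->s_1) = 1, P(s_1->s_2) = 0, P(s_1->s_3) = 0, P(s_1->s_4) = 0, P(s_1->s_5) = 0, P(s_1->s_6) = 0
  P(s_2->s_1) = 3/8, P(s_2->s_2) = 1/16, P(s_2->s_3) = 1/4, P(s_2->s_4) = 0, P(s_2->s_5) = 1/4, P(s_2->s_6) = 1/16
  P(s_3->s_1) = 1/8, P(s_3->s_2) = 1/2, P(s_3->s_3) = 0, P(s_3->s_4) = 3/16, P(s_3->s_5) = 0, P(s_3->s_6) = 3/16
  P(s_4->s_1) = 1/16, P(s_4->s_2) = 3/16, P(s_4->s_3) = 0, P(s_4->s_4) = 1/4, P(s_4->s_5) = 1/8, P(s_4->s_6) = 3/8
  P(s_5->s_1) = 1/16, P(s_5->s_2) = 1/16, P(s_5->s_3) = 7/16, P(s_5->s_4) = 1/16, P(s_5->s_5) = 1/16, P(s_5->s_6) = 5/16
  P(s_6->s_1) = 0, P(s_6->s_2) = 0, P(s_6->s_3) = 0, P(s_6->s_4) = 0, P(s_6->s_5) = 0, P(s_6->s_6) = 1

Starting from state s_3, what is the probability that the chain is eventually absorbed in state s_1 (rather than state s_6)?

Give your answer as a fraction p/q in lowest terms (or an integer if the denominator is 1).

Let a_i = P(absorbed in s_1 | start in state i).
Boundary conditions: a_s_1 = 1, a_s_6 = 0.
For each transient state i, a_i = sum_j P(i->j) * a_j:
  a_s_2 = 3/8*a_s_1 + 1/16*a_s_2 + 1/4*a_s_3 + 0*a_s_4 + 1/4*a_s_5 + 1/16*a_s_6
  a_s_3 = 1/8*a_s_1 + 1/2*a_s_2 + 0*a_s_3 + 3/16*a_s_4 + 0*a_s_5 + 3/16*a_s_6
  a_s_4 = 1/16*a_s_1 + 3/16*a_s_2 + 0*a_s_3 + 1/4*a_s_4 + 1/8*a_s_5 + 3/8*a_s_6
  a_s_5 = 1/16*a_s_1 + 1/16*a_s_2 + 7/16*a_s_3 + 1/16*a_s_4 + 1/16*a_s_5 + 5/16*a_s_6

Substituting a_s_1 = 1 and a_s_6 = 0, rearrange to (I - Q) a = r where r[i] = P(i -> s_1):
  [15/16, -1/4, 0, -1/4] . (a_s_2, a_s_3, a_s_4, a_s_5) = 3/8
  [-1/2, 1, -3/16, 0] . (a_s_2, a_s_3, a_s_4, a_s_5) = 1/8
  [-3/16, 0, 3/4, -1/8] . (a_s_2, a_s_3, a_s_4, a_s_5) = 1/16
  [-1/16, -7/16, -1/16, 15/16] . (a_s_2, a_s_3, a_s_4, a_s_5) = 1/16

Solving yields:
  a_s_2 = 10026/15965
  a_s_3 = 3163/6386
  a_s_4 = 4794/15965
  a_s_5 = 2297/6386

Starting state is s_3, so the absorption probability is a_s_3 = 3163/6386.

Answer: 3163/6386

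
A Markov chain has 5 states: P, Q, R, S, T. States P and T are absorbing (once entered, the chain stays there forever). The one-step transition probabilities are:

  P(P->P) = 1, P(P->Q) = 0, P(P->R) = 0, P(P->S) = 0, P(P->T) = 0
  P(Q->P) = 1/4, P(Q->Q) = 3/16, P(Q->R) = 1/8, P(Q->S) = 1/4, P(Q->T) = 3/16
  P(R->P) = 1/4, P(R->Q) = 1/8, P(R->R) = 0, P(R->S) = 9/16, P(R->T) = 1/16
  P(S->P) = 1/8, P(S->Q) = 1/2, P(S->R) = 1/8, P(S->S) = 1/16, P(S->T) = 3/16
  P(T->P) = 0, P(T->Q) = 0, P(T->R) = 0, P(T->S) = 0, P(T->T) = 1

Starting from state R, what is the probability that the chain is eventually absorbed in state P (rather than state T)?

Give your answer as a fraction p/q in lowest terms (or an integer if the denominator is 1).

Let a_i = P(absorbed in P | start in state i).
Boundary conditions: a_P = 1, a_T = 0.
For each transient state i, a_i = sum_j P(i->j) * a_j:
  a_Q = 1/4*a_P + 3/16*a_Q + 1/8*a_R + 1/4*a_S + 3/16*a_T
  a_R = 1/4*a_P + 1/8*a_Q + 0*a_R + 9/16*a_S + 1/16*a_T
  a_S = 1/8*a_P + 1/2*a_Q + 1/8*a_R + 1/16*a_S + 3/16*a_T

Substituting a_P = 1 and a_T = 0, rearrange to (I - Q) a = r where r[i] = P(i -> P):
  [13/16, -1/8, -1/4] . (a_Q, a_R, a_S) = 1/4
  [-1/8, 1, -9/16] . (a_Q, a_R, a_S) = 1/4
  [-1/2, -1/8, 15/16] . (a_Q, a_R, a_S) = 1/8

Solving yields:
  a_Q = 602/1077
  a_R = 655/1077
  a_S = 184/359

Starting state is R, so the absorption probability is a_R = 655/1077.

Answer: 655/1077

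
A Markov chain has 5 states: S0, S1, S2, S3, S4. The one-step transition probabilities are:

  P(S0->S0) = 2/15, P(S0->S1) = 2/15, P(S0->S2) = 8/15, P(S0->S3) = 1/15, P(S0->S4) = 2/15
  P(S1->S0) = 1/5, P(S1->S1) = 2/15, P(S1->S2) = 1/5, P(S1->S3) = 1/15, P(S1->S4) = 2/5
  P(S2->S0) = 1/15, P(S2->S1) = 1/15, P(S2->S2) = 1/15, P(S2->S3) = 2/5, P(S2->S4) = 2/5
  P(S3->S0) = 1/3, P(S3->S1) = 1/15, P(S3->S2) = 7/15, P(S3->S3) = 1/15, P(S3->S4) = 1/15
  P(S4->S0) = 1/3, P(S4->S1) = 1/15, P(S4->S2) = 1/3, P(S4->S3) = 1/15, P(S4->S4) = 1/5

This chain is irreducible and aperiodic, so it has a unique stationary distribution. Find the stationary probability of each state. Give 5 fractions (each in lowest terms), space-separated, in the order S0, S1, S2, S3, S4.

Answer: 7254/36125 6197/72250 10964/36125 6063/36125 17491/72250

Derivation:
The stationary distribution satisfies pi = pi * P, i.e.:
  pi_S0 = 2/15*pi_S0 + 1/5*pi_S1 + 1/15*pi_S2 + 1/3*pi_S3 + 1/3*pi_S4
  pi_S1 = 2/15*pi_S0 + 2/15*pi_S1 + 1/15*pi_S2 + 1/15*pi_S3 + 1/15*pi_S4
  pi_S2 = 8/15*pi_S0 + 1/5*pi_S1 + 1/15*pi_S2 + 7/15*pi_S3 + 1/3*pi_S4
  pi_S3 = 1/15*pi_S0 + 1/15*pi_S1 + 2/5*pi_S2 + 1/15*pi_S3 + 1/15*pi_S4
  pi_S4 = 2/15*pi_S0 + 2/5*pi_S1 + 2/5*pi_S2 + 1/15*pi_S3 + 1/5*pi_S4
with normalization: pi_S0 + pi_S1 + pi_S2 + pi_S3 + pi_S4 = 1.

Using the first 4 balance equations plus normalization, the linear system A*pi = b is:
  [-13/15, 1/5, 1/15, 1/3, 1/3] . pi = 0
  [2/15, -13/15, 1/15, 1/15, 1/15] . pi = 0
  [8/15, 1/5, -14/15, 7/15, 1/3] . pi = 0
  [1/15, 1/15, 2/5, -14/15, 1/15] . pi = 0
  [1, 1, 1, 1, 1] . pi = 1

Solving yields:
  pi_S0 = 7254/36125
  pi_S1 = 6197/72250
  pi_S2 = 10964/36125
  pi_S3 = 6063/36125
  pi_S4 = 17491/72250

Verification (pi * P):
  7254/36125*2/15 + 6197/72250*1/5 + 10964/36125*1/15 + 6063/36125*1/3 + 17491/72250*1/3 = 7254/36125 = pi_S0  (ok)
  7254/36125*2/15 + 6197/72250*2/15 + 10964/36125*1/15 + 6063/36125*1/15 + 17491/72250*1/15 = 6197/72250 = pi_S1  (ok)
  7254/36125*8/15 + 6197/72250*1/5 + 10964/36125*1/15 + 6063/36125*7/15 + 17491/72250*1/3 = 10964/36125 = pi_S2  (ok)
  7254/36125*1/15 + 6197/72250*1/15 + 10964/36125*2/5 + 6063/36125*1/15 + 17491/72250*1/15 = 6063/36125 = pi_S3  (ok)
  7254/36125*2/15 + 6197/72250*2/5 + 10964/36125*2/5 + 6063/36125*1/15 + 17491/72250*1/5 = 17491/72250 = pi_S4  (ok)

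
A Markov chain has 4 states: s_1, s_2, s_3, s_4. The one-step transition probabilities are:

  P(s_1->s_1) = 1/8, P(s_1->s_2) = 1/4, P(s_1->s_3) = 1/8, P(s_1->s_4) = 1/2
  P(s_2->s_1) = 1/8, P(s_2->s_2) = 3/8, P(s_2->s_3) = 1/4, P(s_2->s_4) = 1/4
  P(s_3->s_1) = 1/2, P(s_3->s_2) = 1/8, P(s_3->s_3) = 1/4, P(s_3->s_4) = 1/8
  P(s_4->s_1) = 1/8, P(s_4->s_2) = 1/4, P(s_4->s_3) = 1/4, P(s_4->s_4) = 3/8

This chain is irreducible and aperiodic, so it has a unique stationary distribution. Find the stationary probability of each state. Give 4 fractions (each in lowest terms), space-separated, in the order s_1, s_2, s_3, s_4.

The stationary distribution satisfies pi = pi * P, i.e.:
  pi_s_1 = 1/8*pi_s_1 + 1/8*pi_s_2 + 1/2*pi_s_3 + 1/8*pi_s_4
  pi_s_2 = 1/4*pi_s_1 + 3/8*pi_s_2 + 1/8*pi_s_3 + 1/4*pi_s_4
  pi_s_3 = 1/8*pi_s_1 + 1/4*pi_s_2 + 1/4*pi_s_3 + 1/4*pi_s_4
  pi_s_4 = 1/2*pi_s_1 + 1/4*pi_s_2 + 1/8*pi_s_3 + 3/8*pi_s_4
with normalization: pi_s_1 + pi_s_2 + pi_s_3 + pi_s_4 = 1.

Using the first 3 balance equations plus normalization, the linear system A*pi = b is:
  [-7/8, 1/8, 1/2, 1/8] . pi = 0
  [1/4, -5/8, 1/8, 1/4] . pi = 0
  [1/8, 1/4, -3/4, 1/4] . pi = 0
  [1, 1, 1, 1] . pi = 1

Solving yields:
  pi_s_1 = 14/67
  pi_s_2 = 17/67
  pi_s_3 = 15/67
  pi_s_4 = 21/67

Verification (pi * P):
  14/67*1/8 + 17/67*1/8 + 15/67*1/2 + 21/67*1/8 = 14/67 = pi_s_1  (ok)
  14/67*1/4 + 17/67*3/8 + 15/67*1/8 + 21/67*1/4 = 17/67 = pi_s_2  (ok)
  14/67*1/8 + 17/67*1/4 + 15/67*1/4 + 21/67*1/4 = 15/67 = pi_s_3  (ok)
  14/67*1/2 + 17/67*1/4 + 15/67*1/8 + 21/67*3/8 = 21/67 = pi_s_4  (ok)

Answer: 14/67 17/67 15/67 21/67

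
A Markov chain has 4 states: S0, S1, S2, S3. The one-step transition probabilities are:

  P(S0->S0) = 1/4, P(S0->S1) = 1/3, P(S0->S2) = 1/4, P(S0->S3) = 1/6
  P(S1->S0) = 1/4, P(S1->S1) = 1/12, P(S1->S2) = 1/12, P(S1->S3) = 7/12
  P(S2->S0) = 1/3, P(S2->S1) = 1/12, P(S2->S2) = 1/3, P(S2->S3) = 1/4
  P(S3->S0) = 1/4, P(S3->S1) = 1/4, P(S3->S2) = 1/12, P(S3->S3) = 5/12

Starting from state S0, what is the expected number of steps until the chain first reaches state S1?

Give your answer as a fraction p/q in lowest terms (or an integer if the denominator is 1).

Answer: 606/155

Derivation:
Let h_i = expected steps to first reach S1 from state i.
Boundary: h_S1 = 0.
First-step equations for the other states:
  h_S0 = 1 + 1/4*h_S0 + 1/3*h_S1 + 1/4*h_S2 + 1/6*h_S3
  h_S2 = 1 + 1/3*h_S0 + 1/12*h_S1 + 1/3*h_S2 + 1/4*h_S3
  h_S3 = 1 + 1/4*h_S0 + 1/4*h_S1 + 1/12*h_S2 + 5/12*h_S3

Substituting h_S1 = 0 and rearranging gives the linear system (I - Q) h = 1:
  [3/4, -1/4, -1/6] . (h_S0, h_S2, h_S3) = 1
  [-1/3, 2/3, -1/4] . (h_S0, h_S2, h_S3) = 1
  [-1/4, -1/12, 7/12] . (h_S0, h_S2, h_S3) = 1

Solving yields:
  h_S0 = 606/155
  h_S2 = 774/155
  h_S3 = 636/155

Starting state is S0, so the expected hitting time is h_S0 = 606/155.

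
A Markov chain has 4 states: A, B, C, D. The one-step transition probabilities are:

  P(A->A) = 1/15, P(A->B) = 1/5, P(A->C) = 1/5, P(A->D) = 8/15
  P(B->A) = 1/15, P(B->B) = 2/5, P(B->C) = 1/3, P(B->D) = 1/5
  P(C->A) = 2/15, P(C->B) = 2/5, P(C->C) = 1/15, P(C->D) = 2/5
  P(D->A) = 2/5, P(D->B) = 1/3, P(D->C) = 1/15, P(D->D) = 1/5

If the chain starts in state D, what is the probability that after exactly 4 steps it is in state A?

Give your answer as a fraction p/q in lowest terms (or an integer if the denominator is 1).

Computing P^4 by repeated multiplication:
P^1 =
  A: [1/15, 1/5, 1/5, 8/15]
  B: [1/15, 2/5, 1/3, 1/5]
  C: [2/15, 2/5, 1/15, 2/5]
  D: [2/5, 1/3, 1/15, 1/5]
P^2 =
  A: [58/225, 79/225, 29/225, 59/225]
  B: [7/45, 28/75, 41/225, 13/45]
  C: [46/225, 26/75, 43/225, 58/225]
  D: [31/225, 23/75, 47/225, 26/75]
P^3 =
  A: [61/375, 1117/3375, 73/375, 1052/3375]
  B: [197/1125, 236/675, 631/3375, 973/3375]
  C: [62/375, 1154/3375, 629/3375, 1034/3375]
  D: [662/3375, 131/375, 563/3375, 971/3375]
P^4 =
  A: [9292/50625, 17551/50625, 8941/50625, 1649/5625]
  B: [2957/16875, 17504/50625, 9277/50625, 4991/16875]
  C: [3058/16875, 17542/50625, 9107/50625, 4934/16875]
  D: [977/5625, 17293/50625, 1883/10125, 15124/50625]

(P^4)[D -> A] = 977/5625

Answer: 977/5625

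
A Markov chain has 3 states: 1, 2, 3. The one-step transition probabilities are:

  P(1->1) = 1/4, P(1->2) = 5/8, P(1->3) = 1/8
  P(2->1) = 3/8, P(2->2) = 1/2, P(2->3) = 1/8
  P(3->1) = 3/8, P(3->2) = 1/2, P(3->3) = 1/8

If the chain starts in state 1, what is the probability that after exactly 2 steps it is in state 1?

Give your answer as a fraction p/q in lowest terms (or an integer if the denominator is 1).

Answer: 11/32

Derivation:
Computing P^2 by repeated multiplication:
P^1 =
  1: [1/4, 5/8, 1/8]
  2: [3/8, 1/2, 1/8]
  3: [3/8, 1/2, 1/8]
P^2 =
  1: [11/32, 17/32, 1/8]
  2: [21/64, 35/64, 1/8]
  3: [21/64, 35/64, 1/8]

(P^2)[1 -> 1] = 11/32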